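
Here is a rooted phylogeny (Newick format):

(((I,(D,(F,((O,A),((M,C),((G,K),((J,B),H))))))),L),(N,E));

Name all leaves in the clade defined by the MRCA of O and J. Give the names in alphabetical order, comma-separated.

A, B, C, G, H, J, K, M, O

Tracing O: it sits inside (O,A).
Tracing J: it sits inside (J,B).
The smallest clade enclosing both is ((O,A),((M,C),((G,K),((J,B),H)))); the answer is its 9 terminal taxa in alphabetical order.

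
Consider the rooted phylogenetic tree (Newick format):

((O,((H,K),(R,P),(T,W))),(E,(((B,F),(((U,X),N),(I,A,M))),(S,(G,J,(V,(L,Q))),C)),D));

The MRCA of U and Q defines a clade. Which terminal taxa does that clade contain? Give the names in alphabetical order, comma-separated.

A, B, C, F, G, I, J, L, M, N, Q, S, U, V, X

Tracing U: it sits inside (U,X).
Tracing Q: it sits inside (L,Q).
The smallest clade enclosing both is (((B,F),(((U,X),N),(I,A,M))),(S,(G,J,(V,(L,Q))),C)); the answer is its 15 terminal taxa in alphabetical order.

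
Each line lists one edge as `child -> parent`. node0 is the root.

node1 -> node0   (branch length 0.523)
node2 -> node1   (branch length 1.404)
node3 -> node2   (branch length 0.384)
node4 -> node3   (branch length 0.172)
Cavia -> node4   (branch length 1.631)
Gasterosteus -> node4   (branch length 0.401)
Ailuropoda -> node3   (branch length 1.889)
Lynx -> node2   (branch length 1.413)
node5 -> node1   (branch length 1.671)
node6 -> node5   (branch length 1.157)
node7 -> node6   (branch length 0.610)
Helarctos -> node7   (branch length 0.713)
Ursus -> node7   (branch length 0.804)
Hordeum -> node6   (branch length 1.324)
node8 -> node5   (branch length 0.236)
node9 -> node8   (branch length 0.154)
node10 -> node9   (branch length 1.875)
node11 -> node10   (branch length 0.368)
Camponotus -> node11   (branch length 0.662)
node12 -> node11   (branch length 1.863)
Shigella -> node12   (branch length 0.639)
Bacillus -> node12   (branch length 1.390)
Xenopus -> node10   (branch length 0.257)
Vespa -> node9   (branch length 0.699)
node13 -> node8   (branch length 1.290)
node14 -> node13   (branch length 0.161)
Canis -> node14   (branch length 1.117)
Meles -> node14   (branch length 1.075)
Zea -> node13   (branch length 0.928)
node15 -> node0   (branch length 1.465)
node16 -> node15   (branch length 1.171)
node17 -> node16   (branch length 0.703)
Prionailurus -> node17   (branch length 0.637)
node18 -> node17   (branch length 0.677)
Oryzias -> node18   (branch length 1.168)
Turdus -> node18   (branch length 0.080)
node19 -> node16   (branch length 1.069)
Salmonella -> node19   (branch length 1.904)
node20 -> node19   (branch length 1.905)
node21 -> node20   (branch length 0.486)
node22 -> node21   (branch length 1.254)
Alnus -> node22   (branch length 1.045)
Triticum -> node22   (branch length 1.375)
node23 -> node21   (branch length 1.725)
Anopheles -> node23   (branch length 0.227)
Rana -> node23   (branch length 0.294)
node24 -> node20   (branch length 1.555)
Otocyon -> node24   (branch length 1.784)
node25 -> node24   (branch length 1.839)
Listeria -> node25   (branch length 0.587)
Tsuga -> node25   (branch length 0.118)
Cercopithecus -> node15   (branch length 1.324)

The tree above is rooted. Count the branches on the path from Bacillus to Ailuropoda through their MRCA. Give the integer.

10

The MRCA of Bacillus and Ailuropoda is the node subtending ((((Cavia,Gasterosteus),Ailuropoda),Lynx),(((Helarctos,Ursus),Hordeum),((((Camponotus,(Shigella,Bacillus)),Xenopus),Vespa),((Canis,Meles),Zea)))).
From Bacillus up to that node: 7 branches. From Ailuropoda up to the same node: 3 branches. Total: 7 + 3 = 10.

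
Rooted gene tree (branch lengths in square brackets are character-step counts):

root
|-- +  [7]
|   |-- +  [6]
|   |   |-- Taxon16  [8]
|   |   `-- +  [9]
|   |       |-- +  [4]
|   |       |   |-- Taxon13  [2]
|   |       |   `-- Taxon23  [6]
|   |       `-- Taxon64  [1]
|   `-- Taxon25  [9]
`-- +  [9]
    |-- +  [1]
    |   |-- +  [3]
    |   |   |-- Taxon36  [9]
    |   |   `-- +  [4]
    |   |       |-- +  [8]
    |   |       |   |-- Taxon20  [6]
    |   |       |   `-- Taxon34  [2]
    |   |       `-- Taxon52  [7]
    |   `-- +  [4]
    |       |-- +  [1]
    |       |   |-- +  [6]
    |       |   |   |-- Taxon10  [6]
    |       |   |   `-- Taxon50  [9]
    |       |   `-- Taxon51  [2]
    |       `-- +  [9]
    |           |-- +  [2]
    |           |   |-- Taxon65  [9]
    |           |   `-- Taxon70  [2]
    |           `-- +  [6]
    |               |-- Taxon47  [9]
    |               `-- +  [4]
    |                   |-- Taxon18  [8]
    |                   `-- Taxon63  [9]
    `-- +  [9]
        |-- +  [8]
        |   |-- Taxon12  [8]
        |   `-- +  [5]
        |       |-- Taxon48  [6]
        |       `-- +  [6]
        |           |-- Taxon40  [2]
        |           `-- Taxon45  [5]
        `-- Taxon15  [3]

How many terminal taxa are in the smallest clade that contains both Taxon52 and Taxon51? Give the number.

12

The MRCA of Taxon52 and Taxon51 is the node subtending ((Taxon36,((Taxon20,Taxon34),Taxon52)),(((Taxon10,Taxon50),Taxon51),((Taxon65,Taxon70),(Taxon47,(Taxon18,Taxon63))))).
That clade contains 12 terminal taxa: Taxon10, Taxon18, Taxon20, Taxon34, Taxon36, Taxon47, Taxon50, Taxon51, Taxon52, Taxon63, Taxon65, Taxon70.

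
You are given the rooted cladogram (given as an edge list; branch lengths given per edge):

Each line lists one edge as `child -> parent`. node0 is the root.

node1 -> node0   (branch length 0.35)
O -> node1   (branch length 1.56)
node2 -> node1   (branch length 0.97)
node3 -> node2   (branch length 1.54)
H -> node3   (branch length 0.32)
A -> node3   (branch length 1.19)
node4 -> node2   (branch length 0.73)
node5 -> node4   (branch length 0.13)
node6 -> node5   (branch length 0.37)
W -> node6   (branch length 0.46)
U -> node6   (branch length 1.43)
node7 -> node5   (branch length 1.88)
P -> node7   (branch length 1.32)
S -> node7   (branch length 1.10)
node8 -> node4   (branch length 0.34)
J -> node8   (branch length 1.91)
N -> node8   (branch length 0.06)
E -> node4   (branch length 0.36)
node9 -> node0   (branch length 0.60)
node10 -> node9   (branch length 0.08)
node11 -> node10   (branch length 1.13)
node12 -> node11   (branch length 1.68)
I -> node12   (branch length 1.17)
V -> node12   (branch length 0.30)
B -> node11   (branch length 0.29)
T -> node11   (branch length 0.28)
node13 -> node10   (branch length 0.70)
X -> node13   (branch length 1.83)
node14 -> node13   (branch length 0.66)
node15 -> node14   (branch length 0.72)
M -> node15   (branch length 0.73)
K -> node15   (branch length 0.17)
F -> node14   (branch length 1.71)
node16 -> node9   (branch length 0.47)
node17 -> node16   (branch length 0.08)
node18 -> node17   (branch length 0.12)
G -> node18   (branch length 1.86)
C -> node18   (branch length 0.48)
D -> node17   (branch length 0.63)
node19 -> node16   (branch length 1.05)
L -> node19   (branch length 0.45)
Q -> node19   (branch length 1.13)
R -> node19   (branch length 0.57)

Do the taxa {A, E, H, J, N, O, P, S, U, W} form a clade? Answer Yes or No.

The most recent common ancestor of these taxa subtends (O,((H,A),(((W,U),(P,S)),(J,N),E))).
That clade has exactly 10 tips — every listed taxon and nothing else — so the group is monophyletic.

Yes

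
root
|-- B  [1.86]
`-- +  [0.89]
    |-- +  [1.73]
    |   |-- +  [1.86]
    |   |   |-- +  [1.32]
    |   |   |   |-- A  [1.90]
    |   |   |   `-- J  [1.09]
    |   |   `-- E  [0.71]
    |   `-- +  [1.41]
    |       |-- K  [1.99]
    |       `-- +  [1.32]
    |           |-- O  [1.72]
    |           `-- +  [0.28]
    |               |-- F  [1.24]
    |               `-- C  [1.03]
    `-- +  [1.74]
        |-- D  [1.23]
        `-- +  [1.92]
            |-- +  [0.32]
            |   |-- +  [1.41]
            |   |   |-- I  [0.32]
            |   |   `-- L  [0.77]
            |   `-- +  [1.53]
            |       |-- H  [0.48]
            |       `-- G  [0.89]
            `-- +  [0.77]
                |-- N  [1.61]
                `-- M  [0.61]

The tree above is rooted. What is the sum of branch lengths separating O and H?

The path runs O → … → MRCA → … → H; the MRCA is the node subtending ((((A,J),E),(K,(O,(F,C)))),(D,(((I,L),(H,G)),(N,M)))).
Branch lengths along that path: 1.72 + 1.32 + 1.41 + 1.73 + 1.74 + 1.92 + 0.32 + 1.53 + 0.48 = 12.17.

12.17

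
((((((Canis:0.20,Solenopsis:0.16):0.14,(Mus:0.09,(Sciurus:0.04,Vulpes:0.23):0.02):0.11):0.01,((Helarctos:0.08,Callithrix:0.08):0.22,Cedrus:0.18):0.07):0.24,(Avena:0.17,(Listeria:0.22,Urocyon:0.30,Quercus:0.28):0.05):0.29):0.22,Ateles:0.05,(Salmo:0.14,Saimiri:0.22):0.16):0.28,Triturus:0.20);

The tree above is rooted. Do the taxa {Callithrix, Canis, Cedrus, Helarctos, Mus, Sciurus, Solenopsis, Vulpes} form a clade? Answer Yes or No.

Yes

The most recent common ancestor of these taxa subtends (((Canis,Solenopsis),(Mus,(Sciurus,Vulpes))),((Helarctos,Callithrix),Cedrus)).
That clade has exactly 8 tips — every listed taxon and nothing else — so the group is monophyletic.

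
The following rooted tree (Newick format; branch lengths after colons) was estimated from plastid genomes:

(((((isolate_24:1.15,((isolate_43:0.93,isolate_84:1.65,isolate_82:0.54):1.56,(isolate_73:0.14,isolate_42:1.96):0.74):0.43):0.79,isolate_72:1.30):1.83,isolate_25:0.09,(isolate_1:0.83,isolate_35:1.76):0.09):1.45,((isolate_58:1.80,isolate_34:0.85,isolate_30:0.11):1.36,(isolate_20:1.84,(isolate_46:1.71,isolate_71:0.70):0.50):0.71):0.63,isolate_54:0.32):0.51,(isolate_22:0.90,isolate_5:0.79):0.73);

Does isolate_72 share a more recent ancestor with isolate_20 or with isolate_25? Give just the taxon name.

isolate_25

The MRCA of isolate_72 and isolate_25 subtends (((isolate_24,((isolate_43,isolate_84,isolate_82),(isolate_73,isolate_42))),isolate_72),isolate_25,(isolate_1,isolate_35)) (10 taxa).
The MRCA of isolate_72 and isolate_20 subtends ((((isolate_24,((isolate_43,isolate_84,isolate_82),(isolate_73,isolate_42))),isolate_72),isolate_25,(isolate_1,isolate_35)),((isolate_58,isolate_34,isolate_30),(isolate_20,(isolate_46,isolate_71))),isolate_54) (17 taxa).
The first is nested inside the second, so isolate_72 shares a more recent common ancestor with isolate_25.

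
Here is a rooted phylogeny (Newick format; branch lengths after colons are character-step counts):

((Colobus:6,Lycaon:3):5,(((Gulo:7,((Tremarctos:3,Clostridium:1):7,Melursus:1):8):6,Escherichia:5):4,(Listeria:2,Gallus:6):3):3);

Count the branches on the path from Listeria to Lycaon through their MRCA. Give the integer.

The MRCA of Listeria and Lycaon is the root of the tree.
From Listeria up to that node: 3 branches. From Lycaon up to the same node: 2 branches. Total: 3 + 2 = 5.

5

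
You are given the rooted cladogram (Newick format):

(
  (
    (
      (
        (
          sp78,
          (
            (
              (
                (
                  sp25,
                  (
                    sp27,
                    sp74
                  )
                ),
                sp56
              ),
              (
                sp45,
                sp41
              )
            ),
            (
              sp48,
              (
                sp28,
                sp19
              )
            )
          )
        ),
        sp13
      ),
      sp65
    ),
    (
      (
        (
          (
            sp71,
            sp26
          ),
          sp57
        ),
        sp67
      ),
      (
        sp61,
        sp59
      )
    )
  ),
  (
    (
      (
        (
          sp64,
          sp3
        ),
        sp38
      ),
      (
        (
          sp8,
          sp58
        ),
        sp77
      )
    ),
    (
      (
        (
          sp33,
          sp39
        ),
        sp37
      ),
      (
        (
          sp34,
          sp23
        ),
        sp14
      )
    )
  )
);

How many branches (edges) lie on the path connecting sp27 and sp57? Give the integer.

The MRCA of sp27 and sp57 is the node subtending ((((sp78,((((sp25,(sp27,sp74)),sp56),(sp45,sp41)),(sp48,(sp28,sp19)))),sp13),sp65),((((sp71,sp26),sp57),sp67),(sp61,sp59))).
From sp27 up to that node: 9 branches. From sp57 up to the same node: 4 branches. Total: 9 + 4 = 13.

13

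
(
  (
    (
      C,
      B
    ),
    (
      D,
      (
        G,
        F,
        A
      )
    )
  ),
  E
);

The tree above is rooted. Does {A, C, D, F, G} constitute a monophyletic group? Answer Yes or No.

No

The MRCA of the listed taxa subtends ((C,B),(D,(G,F,A))).
That clade also contains B, which is not in the proposed group, so the group is not monophyletic.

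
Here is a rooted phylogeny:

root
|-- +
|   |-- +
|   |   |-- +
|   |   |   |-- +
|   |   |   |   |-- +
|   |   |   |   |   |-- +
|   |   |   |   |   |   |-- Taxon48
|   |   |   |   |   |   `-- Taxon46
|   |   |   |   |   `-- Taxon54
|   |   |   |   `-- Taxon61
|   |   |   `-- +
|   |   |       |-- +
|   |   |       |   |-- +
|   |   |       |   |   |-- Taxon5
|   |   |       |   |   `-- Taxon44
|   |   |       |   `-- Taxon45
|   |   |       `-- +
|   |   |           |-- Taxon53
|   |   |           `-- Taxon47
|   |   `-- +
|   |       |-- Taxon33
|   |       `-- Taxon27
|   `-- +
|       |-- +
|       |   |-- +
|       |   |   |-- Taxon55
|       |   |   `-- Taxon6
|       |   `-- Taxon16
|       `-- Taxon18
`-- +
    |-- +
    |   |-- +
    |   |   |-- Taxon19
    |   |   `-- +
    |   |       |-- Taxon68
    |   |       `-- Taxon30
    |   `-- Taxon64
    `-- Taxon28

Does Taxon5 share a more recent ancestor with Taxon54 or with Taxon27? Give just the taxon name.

Taxon54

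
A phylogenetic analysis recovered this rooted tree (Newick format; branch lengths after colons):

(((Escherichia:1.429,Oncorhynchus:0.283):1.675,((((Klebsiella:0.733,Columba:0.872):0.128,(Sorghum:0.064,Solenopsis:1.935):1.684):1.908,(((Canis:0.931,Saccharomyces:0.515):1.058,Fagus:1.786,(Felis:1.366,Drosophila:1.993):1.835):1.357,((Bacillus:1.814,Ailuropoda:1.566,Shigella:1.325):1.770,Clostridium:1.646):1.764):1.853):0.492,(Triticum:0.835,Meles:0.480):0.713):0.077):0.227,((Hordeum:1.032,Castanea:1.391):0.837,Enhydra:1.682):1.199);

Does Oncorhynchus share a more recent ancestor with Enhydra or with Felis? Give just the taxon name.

The MRCA of Oncorhynchus and Felis subtends ((Escherichia,Oncorhynchus),((((Klebsiella,Columba),(Sorghum,Solenopsis)),(((Canis,Saccharomyces),Fagus,(Felis,Drosophila)),((Bacillus,Ailuropoda,Shigella),Clostridium))),(Triticum,Meles))) (17 taxa).
The MRCA of Oncorhynchus and Enhydra is the root, subtending the entire tree (20 taxa).
The first is nested inside the second, so Oncorhynchus shares a more recent common ancestor with Felis.

Felis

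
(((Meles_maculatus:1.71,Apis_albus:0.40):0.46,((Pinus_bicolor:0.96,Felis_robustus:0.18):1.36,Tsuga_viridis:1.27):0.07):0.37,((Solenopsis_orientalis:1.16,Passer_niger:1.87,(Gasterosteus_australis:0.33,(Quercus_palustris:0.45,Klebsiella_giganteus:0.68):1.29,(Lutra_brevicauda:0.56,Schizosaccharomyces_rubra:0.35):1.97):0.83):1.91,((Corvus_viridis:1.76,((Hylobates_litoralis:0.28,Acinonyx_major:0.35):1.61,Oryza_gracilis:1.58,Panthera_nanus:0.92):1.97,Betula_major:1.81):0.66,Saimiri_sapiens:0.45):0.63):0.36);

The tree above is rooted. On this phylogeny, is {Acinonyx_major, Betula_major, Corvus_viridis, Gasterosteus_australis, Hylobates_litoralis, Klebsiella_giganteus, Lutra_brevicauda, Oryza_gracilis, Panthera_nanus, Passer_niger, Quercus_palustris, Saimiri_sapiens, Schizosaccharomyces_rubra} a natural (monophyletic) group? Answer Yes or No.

The MRCA of the listed taxa subtends ((Solenopsis_orientalis,Passer_niger,(Gasterosteus_australis,(Quercus_palustris,Klebsiella_giganteus),(Lutra_brevicauda,Schizosaccharomyces_rubra))),((Corvus_viridis,((Hylobates_litoralis,Acinonyx_major),Oryza_gracilis,Panthera_nanus),Betula_major),Saimiri_sapiens)).
That clade also contains Solenopsis_orientalis, which is not in the proposed group, so the group is not monophyletic.

No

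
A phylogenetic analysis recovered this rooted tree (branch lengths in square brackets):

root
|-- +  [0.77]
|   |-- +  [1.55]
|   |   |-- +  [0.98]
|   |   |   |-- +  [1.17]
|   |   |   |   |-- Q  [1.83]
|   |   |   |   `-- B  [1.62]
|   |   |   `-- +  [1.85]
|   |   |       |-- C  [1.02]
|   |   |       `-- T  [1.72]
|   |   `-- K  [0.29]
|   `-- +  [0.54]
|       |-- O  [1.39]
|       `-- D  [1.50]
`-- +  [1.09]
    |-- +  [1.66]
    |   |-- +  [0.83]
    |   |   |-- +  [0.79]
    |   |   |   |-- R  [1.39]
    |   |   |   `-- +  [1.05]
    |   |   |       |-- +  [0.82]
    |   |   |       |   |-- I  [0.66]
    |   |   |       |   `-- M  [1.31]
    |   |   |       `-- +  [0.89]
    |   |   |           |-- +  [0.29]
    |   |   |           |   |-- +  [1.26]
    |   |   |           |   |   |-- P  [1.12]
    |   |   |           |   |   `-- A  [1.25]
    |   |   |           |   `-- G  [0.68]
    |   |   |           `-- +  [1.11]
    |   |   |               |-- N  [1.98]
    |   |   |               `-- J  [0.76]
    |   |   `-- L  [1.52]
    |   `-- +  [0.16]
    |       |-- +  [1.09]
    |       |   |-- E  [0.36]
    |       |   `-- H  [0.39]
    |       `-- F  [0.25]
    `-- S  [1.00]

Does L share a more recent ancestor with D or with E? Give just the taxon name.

E

The MRCA of L and E subtends (((R,((I,M),(((P,A),G),(N,J)))),L),((E,H),F)) (12 taxa).
The MRCA of L and D is the root, subtending the entire tree (20 taxa).
The first is nested inside the second, so L shares a more recent common ancestor with E.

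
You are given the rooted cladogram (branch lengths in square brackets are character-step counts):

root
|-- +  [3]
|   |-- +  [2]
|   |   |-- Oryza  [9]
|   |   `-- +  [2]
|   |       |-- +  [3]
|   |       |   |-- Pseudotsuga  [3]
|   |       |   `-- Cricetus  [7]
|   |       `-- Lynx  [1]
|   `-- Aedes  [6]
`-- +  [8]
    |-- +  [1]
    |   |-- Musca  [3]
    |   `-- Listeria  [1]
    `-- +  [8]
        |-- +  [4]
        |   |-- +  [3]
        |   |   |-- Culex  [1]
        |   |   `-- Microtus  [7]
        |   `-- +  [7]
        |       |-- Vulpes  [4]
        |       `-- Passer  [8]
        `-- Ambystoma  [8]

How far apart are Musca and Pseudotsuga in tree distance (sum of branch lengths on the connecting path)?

25

The path runs Musca → … → MRCA → … → Pseudotsuga; the MRCA is the root of the tree.
Branch lengths along that path: 3 + 1 + 8 + 3 + 2 + 2 + 3 + 3 = 25.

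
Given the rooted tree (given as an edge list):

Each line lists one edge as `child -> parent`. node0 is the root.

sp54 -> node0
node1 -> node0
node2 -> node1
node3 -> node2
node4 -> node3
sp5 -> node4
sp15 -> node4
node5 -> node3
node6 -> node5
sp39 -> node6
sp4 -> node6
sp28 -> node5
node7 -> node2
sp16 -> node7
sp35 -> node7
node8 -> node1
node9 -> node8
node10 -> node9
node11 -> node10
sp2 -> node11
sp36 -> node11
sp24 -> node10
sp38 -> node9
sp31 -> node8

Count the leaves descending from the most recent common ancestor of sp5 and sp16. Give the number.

7

The MRCA of sp5 and sp16 is the node subtending (((sp5,sp15),((sp39,sp4),sp28)),(sp16,sp35)).
That clade contains 7 terminal taxa: sp15, sp16, sp28, sp35, sp39, sp4, sp5.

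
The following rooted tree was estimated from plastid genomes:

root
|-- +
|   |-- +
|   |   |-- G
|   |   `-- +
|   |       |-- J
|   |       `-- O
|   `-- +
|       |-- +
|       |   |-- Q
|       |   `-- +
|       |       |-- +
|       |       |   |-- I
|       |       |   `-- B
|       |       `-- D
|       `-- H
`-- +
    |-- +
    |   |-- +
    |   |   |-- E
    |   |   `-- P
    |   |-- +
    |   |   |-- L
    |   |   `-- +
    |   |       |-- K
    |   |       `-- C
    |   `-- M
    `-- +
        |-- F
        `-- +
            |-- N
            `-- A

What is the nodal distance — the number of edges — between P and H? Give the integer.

7

The MRCA of P and H is the root of the tree.
From P up to that node: 4 branches. From H up to the same node: 3 branches. Total: 4 + 3 = 7.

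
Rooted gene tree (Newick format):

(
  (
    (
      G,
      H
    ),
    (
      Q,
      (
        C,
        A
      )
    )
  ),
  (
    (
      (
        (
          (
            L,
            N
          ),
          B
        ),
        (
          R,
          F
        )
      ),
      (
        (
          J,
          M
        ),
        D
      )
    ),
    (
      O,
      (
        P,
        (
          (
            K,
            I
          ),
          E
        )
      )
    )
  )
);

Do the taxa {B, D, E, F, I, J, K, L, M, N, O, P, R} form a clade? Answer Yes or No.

The most recent common ancestor of these taxa subtends (((((L,N),B),(R,F)),((J,M),D)),(O,(P,((K,I),E)))).
That clade has exactly 13 tips — every listed taxon and nothing else — so the group is monophyletic.

Yes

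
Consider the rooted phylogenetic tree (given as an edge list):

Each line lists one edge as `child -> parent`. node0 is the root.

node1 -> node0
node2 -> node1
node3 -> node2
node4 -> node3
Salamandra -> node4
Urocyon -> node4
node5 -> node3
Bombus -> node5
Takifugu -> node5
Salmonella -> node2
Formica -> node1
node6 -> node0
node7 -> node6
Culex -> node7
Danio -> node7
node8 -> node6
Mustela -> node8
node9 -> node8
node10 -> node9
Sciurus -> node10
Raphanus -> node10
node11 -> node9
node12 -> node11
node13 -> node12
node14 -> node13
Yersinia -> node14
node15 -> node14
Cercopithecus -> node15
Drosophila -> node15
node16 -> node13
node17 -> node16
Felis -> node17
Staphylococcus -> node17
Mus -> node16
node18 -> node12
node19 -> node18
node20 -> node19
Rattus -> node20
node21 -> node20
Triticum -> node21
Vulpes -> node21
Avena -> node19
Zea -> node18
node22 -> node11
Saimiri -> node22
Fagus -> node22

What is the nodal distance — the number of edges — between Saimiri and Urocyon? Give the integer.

The MRCA of Saimiri and Urocyon is the root of the tree.
From Saimiri up to that node: 6 branches. From Urocyon up to the same node: 5 branches. Total: 6 + 5 = 11.

11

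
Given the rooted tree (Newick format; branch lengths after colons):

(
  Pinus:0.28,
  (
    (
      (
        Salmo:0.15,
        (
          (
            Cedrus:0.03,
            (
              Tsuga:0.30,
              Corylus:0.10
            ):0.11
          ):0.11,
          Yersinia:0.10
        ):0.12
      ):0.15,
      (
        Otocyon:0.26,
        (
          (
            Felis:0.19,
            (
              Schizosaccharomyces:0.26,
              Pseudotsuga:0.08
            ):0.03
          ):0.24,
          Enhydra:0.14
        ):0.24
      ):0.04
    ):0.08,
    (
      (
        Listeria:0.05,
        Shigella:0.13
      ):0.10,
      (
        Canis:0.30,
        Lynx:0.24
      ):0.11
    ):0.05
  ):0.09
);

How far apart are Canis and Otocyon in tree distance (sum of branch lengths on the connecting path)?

The path runs Canis → … → MRCA → … → Otocyon; the MRCA is the node subtending (((Salmo,((Cedrus,(Tsuga,Corylus)),Yersinia)),(Otocyon,((Felis,(Schizosaccharomyces,Pseudotsuga)),Enhydra))),((Listeria,Shigella),(Canis,Lynx))).
Branch lengths along that path: 0.30 + 0.11 + 0.05 + 0.08 + 0.04 + 0.26 = 0.84.

0.84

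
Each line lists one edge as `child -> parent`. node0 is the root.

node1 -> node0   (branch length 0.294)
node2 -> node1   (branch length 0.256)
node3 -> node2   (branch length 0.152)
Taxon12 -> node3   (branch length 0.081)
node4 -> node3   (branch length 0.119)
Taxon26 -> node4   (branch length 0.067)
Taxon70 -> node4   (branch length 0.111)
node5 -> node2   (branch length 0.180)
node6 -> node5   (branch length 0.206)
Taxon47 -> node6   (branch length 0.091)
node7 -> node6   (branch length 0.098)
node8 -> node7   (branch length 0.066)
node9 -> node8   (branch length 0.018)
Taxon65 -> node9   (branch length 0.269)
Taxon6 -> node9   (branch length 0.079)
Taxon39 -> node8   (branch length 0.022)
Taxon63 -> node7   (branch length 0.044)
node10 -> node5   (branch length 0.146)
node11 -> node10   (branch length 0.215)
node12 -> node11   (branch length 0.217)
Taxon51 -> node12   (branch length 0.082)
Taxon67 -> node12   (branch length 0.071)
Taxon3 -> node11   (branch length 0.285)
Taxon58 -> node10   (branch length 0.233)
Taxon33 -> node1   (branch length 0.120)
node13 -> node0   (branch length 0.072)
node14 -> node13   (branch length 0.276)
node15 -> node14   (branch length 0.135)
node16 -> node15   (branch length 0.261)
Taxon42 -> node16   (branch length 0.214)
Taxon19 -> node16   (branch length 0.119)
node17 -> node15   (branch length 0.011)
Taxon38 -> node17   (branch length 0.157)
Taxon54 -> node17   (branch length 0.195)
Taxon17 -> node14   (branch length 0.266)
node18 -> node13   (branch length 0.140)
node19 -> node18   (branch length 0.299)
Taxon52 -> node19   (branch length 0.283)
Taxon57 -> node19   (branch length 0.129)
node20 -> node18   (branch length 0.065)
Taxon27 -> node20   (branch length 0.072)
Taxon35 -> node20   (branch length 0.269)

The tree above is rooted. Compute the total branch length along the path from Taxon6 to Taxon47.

The path runs Taxon6 → … → MRCA → … → Taxon47; the MRCA is the node subtending (Taxon47,(((Taxon65,Taxon6),Taxon39),Taxon63)).
Branch lengths along that path: 0.079 + 0.018 + 0.066 + 0.098 + 0.091 = 0.352.

0.352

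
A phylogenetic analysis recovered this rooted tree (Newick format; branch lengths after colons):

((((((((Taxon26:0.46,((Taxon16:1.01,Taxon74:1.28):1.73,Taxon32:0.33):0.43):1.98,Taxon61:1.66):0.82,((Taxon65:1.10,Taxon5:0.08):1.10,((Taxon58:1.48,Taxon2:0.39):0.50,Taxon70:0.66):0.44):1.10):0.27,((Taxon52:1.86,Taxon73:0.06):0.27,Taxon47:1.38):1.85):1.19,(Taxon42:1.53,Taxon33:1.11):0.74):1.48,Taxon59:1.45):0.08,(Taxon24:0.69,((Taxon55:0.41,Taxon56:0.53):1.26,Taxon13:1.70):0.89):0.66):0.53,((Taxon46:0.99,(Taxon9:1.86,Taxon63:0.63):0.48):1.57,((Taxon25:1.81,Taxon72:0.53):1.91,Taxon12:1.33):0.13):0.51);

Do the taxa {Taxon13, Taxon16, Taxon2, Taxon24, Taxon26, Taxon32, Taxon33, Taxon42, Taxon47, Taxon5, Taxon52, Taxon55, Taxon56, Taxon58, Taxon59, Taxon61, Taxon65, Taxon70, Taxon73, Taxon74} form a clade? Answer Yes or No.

Yes

The most recent common ancestor of these taxa subtends (((((((Taxon26,((Taxon16,Taxon74),Taxon32)),Taxon61),((Taxon65,Taxon5),((Taxon58,Taxon2),Taxon70))),((Taxon52,Taxon73),Taxon47)),(Taxon42,Taxon33)),Taxon59),(Taxon24,((Taxon55,Taxon56),Taxon13))).
That clade has exactly 20 tips — every listed taxon and nothing else — so the group is monophyletic.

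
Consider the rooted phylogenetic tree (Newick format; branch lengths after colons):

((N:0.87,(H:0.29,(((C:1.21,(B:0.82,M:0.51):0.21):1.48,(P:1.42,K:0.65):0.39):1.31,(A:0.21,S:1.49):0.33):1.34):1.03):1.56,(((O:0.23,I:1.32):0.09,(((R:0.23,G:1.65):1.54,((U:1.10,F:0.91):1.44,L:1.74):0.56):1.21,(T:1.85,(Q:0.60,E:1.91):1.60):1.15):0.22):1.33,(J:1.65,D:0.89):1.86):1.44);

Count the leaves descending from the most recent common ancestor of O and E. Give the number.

10

The MRCA of O and E is the node subtending ((O,I),(((R,G),((U,F),L)),(T,(Q,E)))).
That clade contains 10 terminal taxa: E, F, G, I, L, O, Q, R, T, U.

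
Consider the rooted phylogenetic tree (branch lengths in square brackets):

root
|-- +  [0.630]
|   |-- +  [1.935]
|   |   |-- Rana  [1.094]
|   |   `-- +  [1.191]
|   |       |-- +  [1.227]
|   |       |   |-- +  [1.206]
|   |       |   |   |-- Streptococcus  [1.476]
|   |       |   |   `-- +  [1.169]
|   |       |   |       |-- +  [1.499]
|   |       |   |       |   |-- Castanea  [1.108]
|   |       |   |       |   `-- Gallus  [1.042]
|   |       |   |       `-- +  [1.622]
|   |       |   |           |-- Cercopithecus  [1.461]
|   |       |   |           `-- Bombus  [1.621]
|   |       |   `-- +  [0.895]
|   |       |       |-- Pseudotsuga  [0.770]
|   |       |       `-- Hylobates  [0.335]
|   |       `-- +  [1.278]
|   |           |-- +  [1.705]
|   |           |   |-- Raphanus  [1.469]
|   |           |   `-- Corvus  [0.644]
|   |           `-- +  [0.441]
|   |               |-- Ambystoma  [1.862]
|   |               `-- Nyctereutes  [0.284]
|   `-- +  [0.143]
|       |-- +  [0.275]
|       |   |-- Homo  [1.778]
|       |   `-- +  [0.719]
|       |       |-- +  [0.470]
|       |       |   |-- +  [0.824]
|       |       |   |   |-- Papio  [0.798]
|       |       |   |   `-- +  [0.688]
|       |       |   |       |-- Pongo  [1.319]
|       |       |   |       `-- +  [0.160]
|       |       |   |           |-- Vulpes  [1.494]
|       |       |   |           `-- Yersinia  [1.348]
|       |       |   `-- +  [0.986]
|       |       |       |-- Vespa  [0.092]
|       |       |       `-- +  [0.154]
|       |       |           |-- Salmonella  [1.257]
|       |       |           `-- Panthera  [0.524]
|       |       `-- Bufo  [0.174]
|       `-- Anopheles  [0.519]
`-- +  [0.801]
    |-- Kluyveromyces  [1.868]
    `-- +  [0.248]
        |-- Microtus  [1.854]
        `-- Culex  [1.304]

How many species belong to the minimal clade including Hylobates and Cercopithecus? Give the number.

7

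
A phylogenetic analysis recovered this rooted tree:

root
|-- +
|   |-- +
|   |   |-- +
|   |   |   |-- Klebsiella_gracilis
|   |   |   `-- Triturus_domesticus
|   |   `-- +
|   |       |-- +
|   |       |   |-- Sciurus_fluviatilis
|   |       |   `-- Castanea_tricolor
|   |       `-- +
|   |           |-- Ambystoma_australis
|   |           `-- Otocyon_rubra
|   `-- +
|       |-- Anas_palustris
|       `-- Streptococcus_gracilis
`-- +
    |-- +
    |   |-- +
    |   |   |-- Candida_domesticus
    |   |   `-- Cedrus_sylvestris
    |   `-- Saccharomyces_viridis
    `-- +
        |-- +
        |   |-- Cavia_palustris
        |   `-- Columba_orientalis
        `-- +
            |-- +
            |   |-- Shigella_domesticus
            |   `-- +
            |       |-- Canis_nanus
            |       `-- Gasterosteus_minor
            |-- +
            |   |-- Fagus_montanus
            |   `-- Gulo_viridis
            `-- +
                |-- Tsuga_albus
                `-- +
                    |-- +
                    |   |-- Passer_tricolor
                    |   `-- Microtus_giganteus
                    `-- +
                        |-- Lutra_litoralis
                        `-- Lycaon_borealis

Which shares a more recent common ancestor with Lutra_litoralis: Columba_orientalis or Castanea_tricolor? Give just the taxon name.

Columba_orientalis

The MRCA of Lutra_litoralis and Columba_orientalis subtends ((Cavia_palustris,Columba_orientalis),((Shigella_domesticus,(Canis_nanus,Gasterosteus_minor)),(Fagus_montanus,Gulo_viridis),(Tsuga_albus,((Passer_tricolor,Microtus_giganteus),(Lutra_litoralis,Lycaon_borealis))))) (12 taxa).
The MRCA of Lutra_litoralis and Castanea_tricolor is the root, subtending the entire tree (23 taxa).
The first is nested inside the second, so Lutra_litoralis shares a more recent common ancestor with Columba_orientalis.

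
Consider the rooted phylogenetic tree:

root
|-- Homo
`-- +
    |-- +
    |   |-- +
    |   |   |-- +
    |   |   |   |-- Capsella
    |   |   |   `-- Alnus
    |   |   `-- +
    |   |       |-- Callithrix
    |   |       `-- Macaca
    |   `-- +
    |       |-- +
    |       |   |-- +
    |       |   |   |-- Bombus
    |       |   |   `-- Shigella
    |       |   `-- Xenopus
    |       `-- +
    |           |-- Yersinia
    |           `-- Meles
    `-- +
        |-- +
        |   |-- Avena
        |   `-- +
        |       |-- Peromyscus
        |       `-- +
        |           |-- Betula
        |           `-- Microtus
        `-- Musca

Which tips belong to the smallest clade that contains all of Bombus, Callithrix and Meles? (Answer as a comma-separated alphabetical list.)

Tracing Bombus: it sits inside (Bombus,Shigella).
Tracing Callithrix: it sits inside (Callithrix,Macaca).
Tracing Meles: it sits inside (Yersinia,Meles).
The smallest clade enclosing all 3 is (((Capsella,Alnus),(Callithrix,Macaca)),(((Bombus,Shigella),Xenopus),(Yersinia,Meles))); the answer is its 9 terminal taxa in alphabetical order.

Alnus, Bombus, Callithrix, Capsella, Macaca, Meles, Shigella, Xenopus, Yersinia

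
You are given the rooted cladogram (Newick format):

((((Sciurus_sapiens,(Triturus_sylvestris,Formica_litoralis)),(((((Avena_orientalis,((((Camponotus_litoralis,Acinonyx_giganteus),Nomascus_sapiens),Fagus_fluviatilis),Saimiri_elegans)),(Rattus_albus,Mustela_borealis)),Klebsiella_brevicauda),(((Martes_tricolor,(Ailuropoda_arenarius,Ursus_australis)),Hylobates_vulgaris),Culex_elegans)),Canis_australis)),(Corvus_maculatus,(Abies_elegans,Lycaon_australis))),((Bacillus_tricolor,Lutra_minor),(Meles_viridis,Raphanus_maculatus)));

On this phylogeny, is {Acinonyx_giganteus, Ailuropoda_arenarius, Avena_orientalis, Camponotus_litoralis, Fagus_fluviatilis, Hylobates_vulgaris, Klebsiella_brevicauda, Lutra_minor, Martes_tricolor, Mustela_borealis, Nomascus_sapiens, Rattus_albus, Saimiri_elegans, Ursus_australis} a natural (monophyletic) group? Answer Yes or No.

No

The MRCA of the listed taxa is the root, so the smallest clade containing them is the whole tree.
That clade also contains Abies_elegans, Bacillus_tricolor, Canis_australis, Corvus_maculatus, Culex_elegans, Formica_litoralis, Lycaon_australis, Meles_viridis, Raphanus_maculatus, Sciurus_sapiens, Triturus_sylvestris, which are not in the proposed group, so the group is not monophyletic.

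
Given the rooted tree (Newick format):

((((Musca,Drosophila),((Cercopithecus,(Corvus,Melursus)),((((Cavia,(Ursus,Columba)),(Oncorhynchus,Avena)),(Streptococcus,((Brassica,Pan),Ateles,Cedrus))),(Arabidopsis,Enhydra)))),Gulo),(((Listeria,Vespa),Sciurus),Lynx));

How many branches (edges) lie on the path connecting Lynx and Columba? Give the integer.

The MRCA of Lynx and Columba is the root of the tree.
From Lynx up to that node: 2 branches. From Columba up to the same node: 9 branches. Total: 2 + 9 = 11.

11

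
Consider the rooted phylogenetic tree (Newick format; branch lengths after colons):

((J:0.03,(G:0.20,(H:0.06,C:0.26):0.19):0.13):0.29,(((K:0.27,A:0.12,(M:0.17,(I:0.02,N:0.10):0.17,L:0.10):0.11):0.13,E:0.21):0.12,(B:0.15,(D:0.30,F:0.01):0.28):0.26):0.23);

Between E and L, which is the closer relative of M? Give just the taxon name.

The MRCA of M and L subtends (M,(I,N),L) (4 taxa).
The MRCA of M and E subtends ((K,A,(M,(I,N),L)),E) (7 taxa).
The first is nested inside the second, so M shares a more recent common ancestor with L.

L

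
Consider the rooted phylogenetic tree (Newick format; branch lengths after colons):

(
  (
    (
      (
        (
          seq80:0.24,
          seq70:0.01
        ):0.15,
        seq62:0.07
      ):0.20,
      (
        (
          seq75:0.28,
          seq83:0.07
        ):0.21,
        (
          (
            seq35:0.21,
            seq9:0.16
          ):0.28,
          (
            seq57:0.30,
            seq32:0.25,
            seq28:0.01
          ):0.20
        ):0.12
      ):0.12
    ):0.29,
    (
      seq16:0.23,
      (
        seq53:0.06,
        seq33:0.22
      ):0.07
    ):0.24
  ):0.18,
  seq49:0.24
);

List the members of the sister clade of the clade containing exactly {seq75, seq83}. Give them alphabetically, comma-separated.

The clade containing exactly {seq75, seq83} attaches to the tree at the node subtending ((seq75,seq83),((seq35,seq9),(seq57,seq32,seq28))).
The other lineage descending from that same node — the sister group — is ((seq35,seq9),(seq57,seq32,seq28)); its 5 tips in alphabetical order are the answer.

seq28, seq32, seq35, seq57, seq9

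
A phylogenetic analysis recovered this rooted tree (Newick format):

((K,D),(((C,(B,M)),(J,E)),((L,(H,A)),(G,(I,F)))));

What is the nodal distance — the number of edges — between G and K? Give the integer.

The MRCA of G and K is the root of the tree.
From G up to that node: 4 branches. From K up to the same node: 2 branches. Total: 4 + 2 = 6.

6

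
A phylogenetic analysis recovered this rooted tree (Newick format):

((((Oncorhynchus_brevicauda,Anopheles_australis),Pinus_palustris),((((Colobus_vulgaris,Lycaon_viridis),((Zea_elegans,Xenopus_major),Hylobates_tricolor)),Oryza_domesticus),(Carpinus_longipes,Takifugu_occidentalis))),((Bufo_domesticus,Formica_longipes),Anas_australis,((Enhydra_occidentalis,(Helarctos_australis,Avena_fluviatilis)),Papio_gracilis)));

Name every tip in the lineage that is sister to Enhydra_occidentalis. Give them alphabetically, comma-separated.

Enhydra_occidentalis attaches to the tree at the node subtending (Enhydra_occidentalis,(Helarctos_australis,Avena_fluviatilis)).
The other lineage descending from that same node — the sister group — is (Helarctos_australis,Avena_fluviatilis); its 2 tips in alphabetical order are the answer.

Avena_fluviatilis, Helarctos_australis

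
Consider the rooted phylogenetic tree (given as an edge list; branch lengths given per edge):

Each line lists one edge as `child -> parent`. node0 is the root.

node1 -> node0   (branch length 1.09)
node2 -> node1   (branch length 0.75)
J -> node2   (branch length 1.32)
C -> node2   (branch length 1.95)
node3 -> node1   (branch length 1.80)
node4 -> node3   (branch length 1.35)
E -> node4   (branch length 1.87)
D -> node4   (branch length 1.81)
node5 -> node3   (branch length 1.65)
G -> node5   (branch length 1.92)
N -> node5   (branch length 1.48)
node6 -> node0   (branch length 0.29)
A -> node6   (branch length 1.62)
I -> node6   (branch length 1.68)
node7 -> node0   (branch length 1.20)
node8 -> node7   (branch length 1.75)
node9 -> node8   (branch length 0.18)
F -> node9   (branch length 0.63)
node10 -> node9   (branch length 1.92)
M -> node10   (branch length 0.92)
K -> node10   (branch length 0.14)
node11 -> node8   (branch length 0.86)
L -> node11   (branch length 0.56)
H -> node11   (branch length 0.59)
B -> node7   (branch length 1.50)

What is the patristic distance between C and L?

The path runs C → … → MRCA → … → L; the MRCA is the root of the tree.
Branch lengths along that path: 1.95 + 0.75 + 1.09 + 1.20 + 1.75 + 0.86 + 0.56 = 8.16.

8.16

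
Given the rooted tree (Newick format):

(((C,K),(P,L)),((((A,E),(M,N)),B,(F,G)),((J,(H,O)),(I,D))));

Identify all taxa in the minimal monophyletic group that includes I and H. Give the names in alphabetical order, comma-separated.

D, H, I, J, O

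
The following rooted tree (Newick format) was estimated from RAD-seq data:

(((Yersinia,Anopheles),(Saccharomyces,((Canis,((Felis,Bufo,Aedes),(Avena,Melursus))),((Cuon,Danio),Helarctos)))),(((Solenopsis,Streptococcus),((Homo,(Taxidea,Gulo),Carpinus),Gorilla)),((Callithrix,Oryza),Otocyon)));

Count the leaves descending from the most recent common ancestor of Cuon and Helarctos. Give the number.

The MRCA of Cuon and Helarctos is the node subtending ((Cuon,Danio),Helarctos).
That clade contains 3 terminal taxa: Cuon, Danio, Helarctos.

3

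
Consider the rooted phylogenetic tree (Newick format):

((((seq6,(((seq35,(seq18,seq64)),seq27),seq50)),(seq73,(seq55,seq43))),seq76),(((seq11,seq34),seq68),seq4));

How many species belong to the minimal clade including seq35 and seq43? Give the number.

9

The MRCA of seq35 and seq43 is the node subtending ((seq6,(((seq35,(seq18,seq64)),seq27),seq50)),(seq73,(seq55,seq43))).
That clade contains 9 terminal taxa: seq18, seq27, seq35, seq43, seq50, seq55, seq6, seq64, seq73.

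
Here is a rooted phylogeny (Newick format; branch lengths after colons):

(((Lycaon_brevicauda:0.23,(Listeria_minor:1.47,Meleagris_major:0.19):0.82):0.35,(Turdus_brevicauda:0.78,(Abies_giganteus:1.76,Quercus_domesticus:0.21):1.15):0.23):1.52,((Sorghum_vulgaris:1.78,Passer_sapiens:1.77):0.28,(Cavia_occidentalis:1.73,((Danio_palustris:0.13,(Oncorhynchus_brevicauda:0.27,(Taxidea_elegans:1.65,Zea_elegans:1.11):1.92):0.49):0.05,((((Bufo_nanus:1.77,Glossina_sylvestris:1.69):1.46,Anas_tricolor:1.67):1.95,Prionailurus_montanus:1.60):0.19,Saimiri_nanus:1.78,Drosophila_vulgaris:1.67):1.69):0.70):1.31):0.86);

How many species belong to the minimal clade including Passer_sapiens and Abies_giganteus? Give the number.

19

The MRCA of Passer_sapiens and Abies_giganteus is the root, so the clade is the entire tree.
That clade contains 19 terminal taxa: Abies_giganteus, Anas_tricolor, Bufo_nanus, Cavia_occidentalis, Danio_palustris, Drosophila_vulgaris, Glossina_sylvestris, Listeria_minor, Lycaon_brevicauda, Meleagris_major, Oncorhynchus_brevicauda, Passer_sapiens, Prionailurus_montanus, Quercus_domesticus, Saimiri_nanus, Sorghum_vulgaris, Taxidea_elegans, Turdus_brevicauda, Zea_elegans.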